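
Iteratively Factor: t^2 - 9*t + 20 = (t - 4)*(t - 5)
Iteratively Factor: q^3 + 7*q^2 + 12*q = (q)*(q^2 + 7*q + 12) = q*(q + 3)*(q + 4)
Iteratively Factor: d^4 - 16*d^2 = (d)*(d^3 - 16*d) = d*(d + 4)*(d^2 - 4*d) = d*(d - 4)*(d + 4)*(d)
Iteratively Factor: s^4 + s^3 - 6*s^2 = (s)*(s^3 + s^2 - 6*s) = s*(s - 2)*(s^2 + 3*s) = s^2*(s - 2)*(s + 3)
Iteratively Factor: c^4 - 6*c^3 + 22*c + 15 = (c + 1)*(c^3 - 7*c^2 + 7*c + 15) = (c + 1)^2*(c^2 - 8*c + 15) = (c - 3)*(c + 1)^2*(c - 5)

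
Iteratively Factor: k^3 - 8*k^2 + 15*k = (k)*(k^2 - 8*k + 15) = k*(k - 5)*(k - 3)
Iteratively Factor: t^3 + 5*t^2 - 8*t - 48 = (t + 4)*(t^2 + t - 12) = (t - 3)*(t + 4)*(t + 4)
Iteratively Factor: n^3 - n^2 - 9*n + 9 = (n + 3)*(n^2 - 4*n + 3) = (n - 1)*(n + 3)*(n - 3)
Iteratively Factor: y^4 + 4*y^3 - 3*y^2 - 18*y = (y - 2)*(y^3 + 6*y^2 + 9*y) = (y - 2)*(y + 3)*(y^2 + 3*y) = y*(y - 2)*(y + 3)*(y + 3)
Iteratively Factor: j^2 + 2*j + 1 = (j + 1)*(j + 1)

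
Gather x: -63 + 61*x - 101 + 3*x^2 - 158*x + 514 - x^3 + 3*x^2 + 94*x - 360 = -x^3 + 6*x^2 - 3*x - 10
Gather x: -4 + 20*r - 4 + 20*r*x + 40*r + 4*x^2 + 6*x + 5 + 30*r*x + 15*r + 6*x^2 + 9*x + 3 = 75*r + 10*x^2 + x*(50*r + 15)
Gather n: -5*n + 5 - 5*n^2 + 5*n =5 - 5*n^2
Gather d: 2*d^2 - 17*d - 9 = 2*d^2 - 17*d - 9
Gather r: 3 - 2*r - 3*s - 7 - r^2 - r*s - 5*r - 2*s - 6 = -r^2 + r*(-s - 7) - 5*s - 10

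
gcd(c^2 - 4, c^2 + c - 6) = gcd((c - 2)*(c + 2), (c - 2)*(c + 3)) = c - 2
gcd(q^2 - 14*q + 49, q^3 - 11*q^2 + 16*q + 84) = q - 7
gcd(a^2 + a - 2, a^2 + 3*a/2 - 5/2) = a - 1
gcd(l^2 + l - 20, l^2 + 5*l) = l + 5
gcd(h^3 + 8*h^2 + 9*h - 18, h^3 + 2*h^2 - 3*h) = h^2 + 2*h - 3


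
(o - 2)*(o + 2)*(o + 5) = o^3 + 5*o^2 - 4*o - 20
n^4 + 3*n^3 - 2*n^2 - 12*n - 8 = (n - 2)*(n + 1)*(n + 2)^2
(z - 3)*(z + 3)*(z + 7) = z^3 + 7*z^2 - 9*z - 63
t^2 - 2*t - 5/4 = (t - 5/2)*(t + 1/2)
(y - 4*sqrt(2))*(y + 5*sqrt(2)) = y^2 + sqrt(2)*y - 40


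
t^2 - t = t*(t - 1)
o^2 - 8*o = o*(o - 8)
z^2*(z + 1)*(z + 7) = z^4 + 8*z^3 + 7*z^2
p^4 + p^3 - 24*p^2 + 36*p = p*(p - 3)*(p - 2)*(p + 6)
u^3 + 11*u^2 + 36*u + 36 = (u + 2)*(u + 3)*(u + 6)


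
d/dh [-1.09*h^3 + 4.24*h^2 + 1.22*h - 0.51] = -3.27*h^2 + 8.48*h + 1.22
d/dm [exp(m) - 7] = exp(m)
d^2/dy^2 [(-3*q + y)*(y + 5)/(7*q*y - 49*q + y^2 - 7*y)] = 2*(-(3*q - y)*(y + 5)*(7*q + 2*y - 7)^2 + ((3*q - y)*(y + 5) + (3*q - y)*(7*q + 2*y - 7) - (y + 5)*(7*q + 2*y - 7))*(7*q*y - 49*q + y^2 - 7*y) + (7*q*y - 49*q + y^2 - 7*y)^2)/(7*q*y - 49*q + y^2 - 7*y)^3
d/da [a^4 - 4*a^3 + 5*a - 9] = 4*a^3 - 12*a^2 + 5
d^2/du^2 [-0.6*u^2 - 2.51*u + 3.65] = -1.20000000000000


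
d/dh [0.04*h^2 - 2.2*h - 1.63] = 0.08*h - 2.2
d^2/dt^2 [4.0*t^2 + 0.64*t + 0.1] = 8.00000000000000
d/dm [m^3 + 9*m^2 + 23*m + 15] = 3*m^2 + 18*m + 23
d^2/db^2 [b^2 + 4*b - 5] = 2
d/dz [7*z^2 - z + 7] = 14*z - 1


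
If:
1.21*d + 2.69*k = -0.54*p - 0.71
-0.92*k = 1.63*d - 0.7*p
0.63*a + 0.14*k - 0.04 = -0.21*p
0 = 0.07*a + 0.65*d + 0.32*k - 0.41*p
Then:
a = 0.09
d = 0.36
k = -0.47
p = 0.22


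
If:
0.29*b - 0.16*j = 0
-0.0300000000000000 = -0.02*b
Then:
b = 1.50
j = 2.72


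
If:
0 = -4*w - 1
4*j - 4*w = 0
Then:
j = -1/4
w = -1/4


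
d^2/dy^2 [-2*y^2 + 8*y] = -4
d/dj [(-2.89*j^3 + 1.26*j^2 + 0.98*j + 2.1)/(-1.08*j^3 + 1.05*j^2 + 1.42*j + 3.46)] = (-1.77635683940025e-15*j^5 - 1.6737*j^4 - 6.0908*j^3 - 22.434*j^2 + 4.3092*j + 0.4088)/(1.1664*j^6 - 2.268*j^5 - 1.9647*j^4 - 4.4916*j^3 + 9.2824*j^2 + 9.8264*j + 11.9716)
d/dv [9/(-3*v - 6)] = 3/(v + 2)^2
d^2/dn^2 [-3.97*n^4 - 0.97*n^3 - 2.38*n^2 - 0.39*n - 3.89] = -47.64*n^2 - 5.82*n - 4.76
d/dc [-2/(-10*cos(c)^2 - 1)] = 20*sin(2*c)/(5*cos(2*c) + 6)^2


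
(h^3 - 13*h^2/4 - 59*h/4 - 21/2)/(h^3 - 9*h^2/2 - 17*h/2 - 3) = (4*h + 7)/(2*(2*h + 1))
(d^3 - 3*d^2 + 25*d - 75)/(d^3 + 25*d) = (d - 3)/d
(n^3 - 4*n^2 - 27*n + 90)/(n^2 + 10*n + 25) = (n^2 - 9*n + 18)/(n + 5)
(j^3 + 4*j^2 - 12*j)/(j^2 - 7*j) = (j^2 + 4*j - 12)/(j - 7)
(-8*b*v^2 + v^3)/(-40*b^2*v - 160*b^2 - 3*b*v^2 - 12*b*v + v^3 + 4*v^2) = v^2/(5*b*v + 20*b + v^2 + 4*v)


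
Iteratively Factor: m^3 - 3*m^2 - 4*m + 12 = (m + 2)*(m^2 - 5*m + 6) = (m - 3)*(m + 2)*(m - 2)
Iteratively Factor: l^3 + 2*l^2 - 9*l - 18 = (l + 3)*(l^2 - l - 6) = (l + 2)*(l + 3)*(l - 3)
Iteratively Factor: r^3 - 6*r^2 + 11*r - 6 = (r - 3)*(r^2 - 3*r + 2) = (r - 3)*(r - 2)*(r - 1)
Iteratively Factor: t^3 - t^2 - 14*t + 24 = (t + 4)*(t^2 - 5*t + 6) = (t - 2)*(t + 4)*(t - 3)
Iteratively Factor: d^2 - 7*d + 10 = (d - 2)*(d - 5)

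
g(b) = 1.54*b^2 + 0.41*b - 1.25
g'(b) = 3.08*b + 0.41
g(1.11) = 1.10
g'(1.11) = 3.83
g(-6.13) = 54.11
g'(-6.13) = -18.47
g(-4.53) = 28.49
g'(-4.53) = -13.54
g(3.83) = 22.91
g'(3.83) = 12.21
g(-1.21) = 0.51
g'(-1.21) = -3.32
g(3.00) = 13.84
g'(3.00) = 9.65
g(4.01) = 25.16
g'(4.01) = 12.76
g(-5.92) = 50.29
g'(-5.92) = -17.82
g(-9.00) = 119.80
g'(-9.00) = -27.31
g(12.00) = 225.43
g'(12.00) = 37.37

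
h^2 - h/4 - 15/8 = (h - 3/2)*(h + 5/4)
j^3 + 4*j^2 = j^2*(j + 4)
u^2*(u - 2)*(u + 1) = u^4 - u^3 - 2*u^2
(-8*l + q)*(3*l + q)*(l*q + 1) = -24*l^3*q - 5*l^2*q^2 - 24*l^2 + l*q^3 - 5*l*q + q^2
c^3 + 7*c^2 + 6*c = c*(c + 1)*(c + 6)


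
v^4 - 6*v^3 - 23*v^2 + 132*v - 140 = (v - 7)*(v - 2)^2*(v + 5)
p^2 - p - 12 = (p - 4)*(p + 3)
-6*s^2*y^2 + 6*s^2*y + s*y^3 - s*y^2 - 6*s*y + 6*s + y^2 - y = (-6*s + y)*(y - 1)*(s*y + 1)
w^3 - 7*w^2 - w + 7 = (w - 7)*(w - 1)*(w + 1)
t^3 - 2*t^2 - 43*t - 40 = (t - 8)*(t + 1)*(t + 5)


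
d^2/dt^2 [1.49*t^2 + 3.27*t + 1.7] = 2.98000000000000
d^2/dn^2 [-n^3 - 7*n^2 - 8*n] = -6*n - 14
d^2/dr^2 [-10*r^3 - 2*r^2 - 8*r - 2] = -60*r - 4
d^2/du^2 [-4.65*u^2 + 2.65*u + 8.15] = -9.30000000000000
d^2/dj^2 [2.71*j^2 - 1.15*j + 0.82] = 5.42000000000000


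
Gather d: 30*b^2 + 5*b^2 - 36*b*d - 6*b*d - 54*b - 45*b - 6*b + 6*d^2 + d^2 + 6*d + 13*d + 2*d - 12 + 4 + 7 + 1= 35*b^2 - 105*b + 7*d^2 + d*(21 - 42*b)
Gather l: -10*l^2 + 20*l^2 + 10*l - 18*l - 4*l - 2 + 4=10*l^2 - 12*l + 2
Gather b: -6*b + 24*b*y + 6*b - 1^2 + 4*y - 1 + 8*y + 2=24*b*y + 12*y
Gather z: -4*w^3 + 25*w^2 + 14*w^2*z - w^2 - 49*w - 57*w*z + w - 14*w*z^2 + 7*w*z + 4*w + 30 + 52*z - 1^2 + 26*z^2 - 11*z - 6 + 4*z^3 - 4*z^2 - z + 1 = -4*w^3 + 24*w^2 - 44*w + 4*z^3 + z^2*(22 - 14*w) + z*(14*w^2 - 50*w + 40) + 24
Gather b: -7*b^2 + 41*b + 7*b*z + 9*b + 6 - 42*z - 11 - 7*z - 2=-7*b^2 + b*(7*z + 50) - 49*z - 7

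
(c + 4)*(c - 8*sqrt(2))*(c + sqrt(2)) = c^3 - 7*sqrt(2)*c^2 + 4*c^2 - 28*sqrt(2)*c - 16*c - 64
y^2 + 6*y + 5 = (y + 1)*(y + 5)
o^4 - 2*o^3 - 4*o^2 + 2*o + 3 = (o - 3)*(o - 1)*(o + 1)^2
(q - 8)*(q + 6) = q^2 - 2*q - 48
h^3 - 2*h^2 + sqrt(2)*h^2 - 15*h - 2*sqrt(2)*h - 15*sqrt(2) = (h - 5)*(h + 3)*(h + sqrt(2))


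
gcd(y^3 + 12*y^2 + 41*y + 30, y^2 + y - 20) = y + 5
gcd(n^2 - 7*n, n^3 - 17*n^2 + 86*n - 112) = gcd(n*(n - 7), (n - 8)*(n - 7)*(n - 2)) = n - 7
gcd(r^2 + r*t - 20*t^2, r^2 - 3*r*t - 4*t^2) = r - 4*t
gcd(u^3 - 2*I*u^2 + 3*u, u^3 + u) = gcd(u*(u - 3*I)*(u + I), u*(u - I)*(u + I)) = u^2 + I*u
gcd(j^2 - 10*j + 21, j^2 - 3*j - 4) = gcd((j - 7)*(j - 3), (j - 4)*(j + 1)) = 1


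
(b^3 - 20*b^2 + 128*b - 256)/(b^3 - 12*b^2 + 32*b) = (b - 8)/b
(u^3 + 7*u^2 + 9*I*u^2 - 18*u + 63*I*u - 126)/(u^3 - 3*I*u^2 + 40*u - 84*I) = (u^2 + u*(7 + 3*I) + 21*I)/(u^2 - 9*I*u - 14)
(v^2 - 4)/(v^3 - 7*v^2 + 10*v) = (v + 2)/(v*(v - 5))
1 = 1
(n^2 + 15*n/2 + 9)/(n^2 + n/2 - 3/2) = (n + 6)/(n - 1)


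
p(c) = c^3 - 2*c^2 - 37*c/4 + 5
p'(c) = 3*c^2 - 4*c - 37/4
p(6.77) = 161.00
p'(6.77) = 101.17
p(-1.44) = 11.19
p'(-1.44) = 2.73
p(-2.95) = -10.79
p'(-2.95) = 28.66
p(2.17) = -14.27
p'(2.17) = -3.80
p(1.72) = -11.74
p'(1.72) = -7.25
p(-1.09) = 11.41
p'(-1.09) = -1.33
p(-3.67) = -37.42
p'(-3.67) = 45.84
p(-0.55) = 9.32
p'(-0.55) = -6.14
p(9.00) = 488.75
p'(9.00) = 197.75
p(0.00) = 5.00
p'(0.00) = -9.25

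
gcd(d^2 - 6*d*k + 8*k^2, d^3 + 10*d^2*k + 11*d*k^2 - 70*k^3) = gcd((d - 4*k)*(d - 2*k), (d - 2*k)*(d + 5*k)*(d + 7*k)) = d - 2*k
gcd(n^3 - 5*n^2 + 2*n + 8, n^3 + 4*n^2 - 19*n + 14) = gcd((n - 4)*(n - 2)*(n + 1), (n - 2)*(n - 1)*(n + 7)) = n - 2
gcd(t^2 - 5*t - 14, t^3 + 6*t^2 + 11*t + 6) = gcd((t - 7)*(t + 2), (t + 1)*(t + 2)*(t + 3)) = t + 2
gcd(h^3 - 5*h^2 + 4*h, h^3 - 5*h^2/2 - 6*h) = h^2 - 4*h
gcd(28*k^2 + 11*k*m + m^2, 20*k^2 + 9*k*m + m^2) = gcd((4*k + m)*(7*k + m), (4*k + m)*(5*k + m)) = 4*k + m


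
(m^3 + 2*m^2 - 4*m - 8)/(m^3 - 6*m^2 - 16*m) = (m^2 - 4)/(m*(m - 8))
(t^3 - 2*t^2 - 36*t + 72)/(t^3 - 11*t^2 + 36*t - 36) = (t + 6)/(t - 3)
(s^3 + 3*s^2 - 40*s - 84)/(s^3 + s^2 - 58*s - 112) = (s - 6)/(s - 8)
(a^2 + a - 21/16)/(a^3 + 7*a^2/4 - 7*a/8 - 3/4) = (4*a + 7)/(2*(2*a^2 + 5*a + 2))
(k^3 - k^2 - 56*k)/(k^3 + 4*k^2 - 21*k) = (k - 8)/(k - 3)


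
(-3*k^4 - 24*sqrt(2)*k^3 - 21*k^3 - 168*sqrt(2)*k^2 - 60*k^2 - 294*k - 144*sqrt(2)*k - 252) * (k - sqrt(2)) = -3*k^5 - 21*sqrt(2)*k^4 - 21*k^4 - 147*sqrt(2)*k^3 - 12*k^3 - 84*sqrt(2)*k^2 + 42*k^2 + 36*k + 294*sqrt(2)*k + 252*sqrt(2)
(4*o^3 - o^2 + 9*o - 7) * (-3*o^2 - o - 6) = -12*o^5 - o^4 - 50*o^3 + 18*o^2 - 47*o + 42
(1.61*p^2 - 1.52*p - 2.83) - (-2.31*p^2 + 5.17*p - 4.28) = 3.92*p^2 - 6.69*p + 1.45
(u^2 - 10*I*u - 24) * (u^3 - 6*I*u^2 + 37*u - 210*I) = u^5 - 16*I*u^4 - 47*u^3 - 436*I*u^2 - 2988*u + 5040*I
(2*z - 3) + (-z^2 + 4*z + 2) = -z^2 + 6*z - 1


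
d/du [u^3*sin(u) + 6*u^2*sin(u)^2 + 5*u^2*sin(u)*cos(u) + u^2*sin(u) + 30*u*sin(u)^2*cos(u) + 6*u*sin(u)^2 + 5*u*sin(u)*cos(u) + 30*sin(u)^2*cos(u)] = u^3*cos(u) + 3*u^2*sin(u) + 6*u^2*sin(2*u) + u^2*cos(u) + 5*u^2*cos(2*u) - 11*u*sin(u)/2 + 11*u*sin(2*u) + 45*u*sin(3*u)/2 - u*cos(2*u) + 6*u - 15*sin(u)/2 + 5*sin(2*u)/2 + 45*sin(3*u)/2 + 15*cos(u)/2 - 3*cos(2*u) - 15*cos(3*u)/2 + 3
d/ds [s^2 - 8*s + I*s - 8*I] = 2*s - 8 + I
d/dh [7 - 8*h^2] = -16*h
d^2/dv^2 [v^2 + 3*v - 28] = 2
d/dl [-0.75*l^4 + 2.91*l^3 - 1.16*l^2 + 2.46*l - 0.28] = -3.0*l^3 + 8.73*l^2 - 2.32*l + 2.46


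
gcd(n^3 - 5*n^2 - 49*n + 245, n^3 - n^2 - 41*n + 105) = n^2 + 2*n - 35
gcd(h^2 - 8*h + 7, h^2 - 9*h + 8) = h - 1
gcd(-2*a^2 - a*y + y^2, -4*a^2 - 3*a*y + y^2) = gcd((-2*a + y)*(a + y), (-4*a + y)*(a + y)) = a + y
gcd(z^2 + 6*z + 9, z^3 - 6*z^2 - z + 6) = 1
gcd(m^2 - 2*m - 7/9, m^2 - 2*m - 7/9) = m^2 - 2*m - 7/9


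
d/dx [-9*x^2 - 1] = -18*x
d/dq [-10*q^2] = -20*q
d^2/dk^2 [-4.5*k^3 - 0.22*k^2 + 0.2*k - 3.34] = -27.0*k - 0.44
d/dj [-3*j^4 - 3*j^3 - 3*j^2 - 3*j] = -12*j^3 - 9*j^2 - 6*j - 3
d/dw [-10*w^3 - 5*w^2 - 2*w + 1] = -30*w^2 - 10*w - 2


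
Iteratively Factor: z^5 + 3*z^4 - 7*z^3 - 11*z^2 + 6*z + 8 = (z + 4)*(z^4 - z^3 - 3*z^2 + z + 2) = (z - 2)*(z + 4)*(z^3 + z^2 - z - 1) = (z - 2)*(z - 1)*(z + 4)*(z^2 + 2*z + 1) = (z - 2)*(z - 1)*(z + 1)*(z + 4)*(z + 1)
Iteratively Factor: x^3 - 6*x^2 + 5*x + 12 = (x + 1)*(x^2 - 7*x + 12) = (x - 4)*(x + 1)*(x - 3)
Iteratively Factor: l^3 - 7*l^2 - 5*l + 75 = (l + 3)*(l^2 - 10*l + 25) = (l - 5)*(l + 3)*(l - 5)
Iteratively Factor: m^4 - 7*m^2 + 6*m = (m - 1)*(m^3 + m^2 - 6*m) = (m - 1)*(m + 3)*(m^2 - 2*m) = m*(m - 1)*(m + 3)*(m - 2)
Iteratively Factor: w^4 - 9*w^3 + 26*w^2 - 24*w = (w - 3)*(w^3 - 6*w^2 + 8*w) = (w - 4)*(w - 3)*(w^2 - 2*w) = (w - 4)*(w - 3)*(w - 2)*(w)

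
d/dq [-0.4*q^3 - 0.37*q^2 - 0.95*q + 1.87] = -1.2*q^2 - 0.74*q - 0.95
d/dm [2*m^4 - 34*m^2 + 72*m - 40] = 8*m^3 - 68*m + 72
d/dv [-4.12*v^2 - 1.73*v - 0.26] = -8.24*v - 1.73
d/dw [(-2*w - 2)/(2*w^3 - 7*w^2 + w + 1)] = 2*w*(4*w^2 - w - 14)/(4*w^6 - 28*w^5 + 53*w^4 - 10*w^3 - 13*w^2 + 2*w + 1)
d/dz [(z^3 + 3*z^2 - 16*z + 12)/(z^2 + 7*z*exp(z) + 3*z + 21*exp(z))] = ((3*z^2 + 6*z - 16)*(z^2 + 7*z*exp(z) + 3*z + 21*exp(z)) - (z^3 + 3*z^2 - 16*z + 12)*(7*z*exp(z) + 2*z + 28*exp(z) + 3))/(z^2 + 7*z*exp(z) + 3*z + 21*exp(z))^2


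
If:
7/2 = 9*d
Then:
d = 7/18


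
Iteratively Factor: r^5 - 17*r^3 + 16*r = (r + 1)*(r^4 - r^3 - 16*r^2 + 16*r) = r*(r + 1)*(r^3 - r^2 - 16*r + 16) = r*(r - 4)*(r + 1)*(r^2 + 3*r - 4) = r*(r - 4)*(r + 1)*(r + 4)*(r - 1)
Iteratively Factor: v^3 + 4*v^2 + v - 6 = (v - 1)*(v^2 + 5*v + 6) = (v - 1)*(v + 3)*(v + 2)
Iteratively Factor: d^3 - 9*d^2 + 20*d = (d - 5)*(d^2 - 4*d) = (d - 5)*(d - 4)*(d)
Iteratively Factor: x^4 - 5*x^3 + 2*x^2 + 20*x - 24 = (x - 3)*(x^3 - 2*x^2 - 4*x + 8) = (x - 3)*(x + 2)*(x^2 - 4*x + 4) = (x - 3)*(x - 2)*(x + 2)*(x - 2)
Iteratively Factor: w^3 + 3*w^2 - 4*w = (w - 1)*(w^2 + 4*w) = (w - 1)*(w + 4)*(w)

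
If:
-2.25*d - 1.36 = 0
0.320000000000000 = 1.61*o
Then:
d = -0.60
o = 0.20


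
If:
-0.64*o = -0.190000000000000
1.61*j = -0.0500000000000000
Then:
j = -0.03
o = 0.30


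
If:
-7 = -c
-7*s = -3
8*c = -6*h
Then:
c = 7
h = -28/3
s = 3/7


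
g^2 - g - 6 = (g - 3)*(g + 2)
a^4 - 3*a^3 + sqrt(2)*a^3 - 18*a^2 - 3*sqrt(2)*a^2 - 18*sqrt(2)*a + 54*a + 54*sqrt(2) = (a - 3)*(a - 3*sqrt(2))*(a + sqrt(2))*(a + 3*sqrt(2))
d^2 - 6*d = d*(d - 6)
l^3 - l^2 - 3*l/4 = l*(l - 3/2)*(l + 1/2)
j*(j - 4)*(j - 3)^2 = j^4 - 10*j^3 + 33*j^2 - 36*j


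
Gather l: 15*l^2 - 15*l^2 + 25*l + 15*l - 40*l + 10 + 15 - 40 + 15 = 0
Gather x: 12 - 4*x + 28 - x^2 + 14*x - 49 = -x^2 + 10*x - 9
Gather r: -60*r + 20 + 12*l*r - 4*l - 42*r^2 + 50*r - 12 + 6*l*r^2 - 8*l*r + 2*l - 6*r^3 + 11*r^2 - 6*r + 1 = -2*l - 6*r^3 + r^2*(6*l - 31) + r*(4*l - 16) + 9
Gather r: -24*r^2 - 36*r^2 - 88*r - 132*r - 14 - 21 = -60*r^2 - 220*r - 35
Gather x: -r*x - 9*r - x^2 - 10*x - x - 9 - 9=-9*r - x^2 + x*(-r - 11) - 18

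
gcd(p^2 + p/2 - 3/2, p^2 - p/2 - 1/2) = p - 1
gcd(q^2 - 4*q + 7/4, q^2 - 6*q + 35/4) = q - 7/2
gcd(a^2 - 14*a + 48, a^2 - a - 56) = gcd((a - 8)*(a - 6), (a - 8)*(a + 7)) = a - 8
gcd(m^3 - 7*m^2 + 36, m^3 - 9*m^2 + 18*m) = m^2 - 9*m + 18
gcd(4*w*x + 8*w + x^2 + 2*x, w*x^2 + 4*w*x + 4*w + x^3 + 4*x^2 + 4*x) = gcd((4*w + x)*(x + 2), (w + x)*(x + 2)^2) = x + 2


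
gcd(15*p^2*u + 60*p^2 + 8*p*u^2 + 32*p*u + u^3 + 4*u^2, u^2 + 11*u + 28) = u + 4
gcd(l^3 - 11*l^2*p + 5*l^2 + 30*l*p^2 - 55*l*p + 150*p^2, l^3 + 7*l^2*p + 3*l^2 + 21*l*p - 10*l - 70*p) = l + 5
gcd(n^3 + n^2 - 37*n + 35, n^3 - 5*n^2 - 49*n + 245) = n^2 + 2*n - 35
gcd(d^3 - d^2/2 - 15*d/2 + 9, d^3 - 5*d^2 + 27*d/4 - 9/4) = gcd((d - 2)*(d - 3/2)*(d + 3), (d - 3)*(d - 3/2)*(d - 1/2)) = d - 3/2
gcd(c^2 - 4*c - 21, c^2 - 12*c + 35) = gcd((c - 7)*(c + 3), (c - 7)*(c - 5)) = c - 7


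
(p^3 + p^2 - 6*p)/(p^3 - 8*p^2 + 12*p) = (p + 3)/(p - 6)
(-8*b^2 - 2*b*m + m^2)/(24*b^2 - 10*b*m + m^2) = (-2*b - m)/(6*b - m)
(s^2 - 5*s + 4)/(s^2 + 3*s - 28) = (s - 1)/(s + 7)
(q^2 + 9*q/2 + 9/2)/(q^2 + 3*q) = (q + 3/2)/q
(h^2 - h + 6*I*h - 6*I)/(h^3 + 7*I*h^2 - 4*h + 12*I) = (h - 1)/(h^2 + I*h + 2)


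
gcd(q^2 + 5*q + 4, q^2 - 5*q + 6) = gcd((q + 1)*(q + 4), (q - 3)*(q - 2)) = 1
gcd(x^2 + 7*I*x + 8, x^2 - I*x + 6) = 1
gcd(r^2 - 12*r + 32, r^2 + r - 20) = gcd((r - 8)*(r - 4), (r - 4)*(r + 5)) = r - 4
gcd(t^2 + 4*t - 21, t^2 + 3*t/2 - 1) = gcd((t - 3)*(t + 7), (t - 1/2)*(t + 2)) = 1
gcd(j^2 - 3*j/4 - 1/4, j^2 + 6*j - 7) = j - 1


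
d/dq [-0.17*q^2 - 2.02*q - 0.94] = -0.34*q - 2.02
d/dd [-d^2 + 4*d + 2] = 4 - 2*d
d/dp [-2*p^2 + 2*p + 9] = 2 - 4*p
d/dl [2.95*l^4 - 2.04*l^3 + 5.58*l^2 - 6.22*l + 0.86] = 11.8*l^3 - 6.12*l^2 + 11.16*l - 6.22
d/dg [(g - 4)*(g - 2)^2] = (g - 2)*(3*g - 10)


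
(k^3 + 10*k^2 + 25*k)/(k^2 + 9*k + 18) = k*(k^2 + 10*k + 25)/(k^2 + 9*k + 18)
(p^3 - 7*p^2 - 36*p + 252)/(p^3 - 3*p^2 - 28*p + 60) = (p^2 - p - 42)/(p^2 + 3*p - 10)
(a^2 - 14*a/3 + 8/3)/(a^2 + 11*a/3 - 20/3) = (3*a^2 - 14*a + 8)/(3*a^2 + 11*a - 20)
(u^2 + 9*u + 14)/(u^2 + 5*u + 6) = (u + 7)/(u + 3)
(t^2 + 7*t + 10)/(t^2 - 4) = (t + 5)/(t - 2)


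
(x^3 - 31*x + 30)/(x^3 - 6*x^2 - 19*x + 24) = (x^2 + x - 30)/(x^2 - 5*x - 24)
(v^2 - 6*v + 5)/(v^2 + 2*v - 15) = (v^2 - 6*v + 5)/(v^2 + 2*v - 15)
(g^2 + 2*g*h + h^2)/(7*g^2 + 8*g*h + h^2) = (g + h)/(7*g + h)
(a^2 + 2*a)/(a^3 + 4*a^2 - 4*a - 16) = a/(a^2 + 2*a - 8)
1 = 1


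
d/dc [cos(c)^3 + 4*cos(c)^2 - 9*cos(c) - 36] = (-3*cos(c)^2 - 8*cos(c) + 9)*sin(c)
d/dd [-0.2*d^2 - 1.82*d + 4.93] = -0.4*d - 1.82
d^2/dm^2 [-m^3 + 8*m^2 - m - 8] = 16 - 6*m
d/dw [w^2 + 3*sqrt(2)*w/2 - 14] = 2*w + 3*sqrt(2)/2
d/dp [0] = 0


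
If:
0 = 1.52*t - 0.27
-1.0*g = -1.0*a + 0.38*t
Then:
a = g + 0.0675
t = 0.18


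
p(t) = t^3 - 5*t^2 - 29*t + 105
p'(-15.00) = 796.00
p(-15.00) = -3960.00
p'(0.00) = -29.00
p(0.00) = 105.00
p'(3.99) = -21.14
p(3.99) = -26.79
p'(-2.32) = 10.35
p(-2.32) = 132.88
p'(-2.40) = 12.28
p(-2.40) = 131.98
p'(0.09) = -29.88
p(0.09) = 102.35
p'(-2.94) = 26.33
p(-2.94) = 121.63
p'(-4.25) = 67.69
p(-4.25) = 61.17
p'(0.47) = -33.04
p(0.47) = 90.37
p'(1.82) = -37.26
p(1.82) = 41.69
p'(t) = 3*t^2 - 10*t - 29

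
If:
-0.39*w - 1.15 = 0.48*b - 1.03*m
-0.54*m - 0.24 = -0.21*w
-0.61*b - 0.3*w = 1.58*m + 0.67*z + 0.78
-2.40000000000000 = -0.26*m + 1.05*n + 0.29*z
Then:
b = -0.0158793518530068*z - 3.30295508126785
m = 0.37932066810533 - 0.280813801190016*z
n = -0.345725322199432*z - 2.19178726313582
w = 2.11825314655656 - 0.722092631631469*z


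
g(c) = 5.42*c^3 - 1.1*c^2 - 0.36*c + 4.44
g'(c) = 16.26*c^2 - 2.2*c - 0.36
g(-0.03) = 4.45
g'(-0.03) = -0.28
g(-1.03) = -2.28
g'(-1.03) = 19.16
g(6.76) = 1626.06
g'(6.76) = 727.81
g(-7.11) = -1996.69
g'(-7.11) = 837.26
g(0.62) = 5.09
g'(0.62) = 4.53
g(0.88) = 6.96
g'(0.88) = 10.30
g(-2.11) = -50.61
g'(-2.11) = 76.67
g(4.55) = 490.57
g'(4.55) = 326.25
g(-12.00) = -9515.40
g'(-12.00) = 2367.48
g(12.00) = 9207.48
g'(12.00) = 2314.68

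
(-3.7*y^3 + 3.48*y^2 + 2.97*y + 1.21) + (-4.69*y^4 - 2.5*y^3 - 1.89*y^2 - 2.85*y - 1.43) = -4.69*y^4 - 6.2*y^3 + 1.59*y^2 + 0.12*y - 0.22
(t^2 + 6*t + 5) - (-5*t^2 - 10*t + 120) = 6*t^2 + 16*t - 115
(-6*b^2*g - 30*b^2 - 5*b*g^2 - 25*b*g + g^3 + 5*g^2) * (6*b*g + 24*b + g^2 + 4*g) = -36*b^3*g^2 - 324*b^3*g - 720*b^3 - 36*b^2*g^3 - 324*b^2*g^2 - 720*b^2*g + b*g^4 + 9*b*g^3 + 20*b*g^2 + g^5 + 9*g^4 + 20*g^3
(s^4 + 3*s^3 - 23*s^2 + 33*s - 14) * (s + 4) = s^5 + 7*s^4 - 11*s^3 - 59*s^2 + 118*s - 56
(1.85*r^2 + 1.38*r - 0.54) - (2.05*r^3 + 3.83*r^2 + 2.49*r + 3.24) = -2.05*r^3 - 1.98*r^2 - 1.11*r - 3.78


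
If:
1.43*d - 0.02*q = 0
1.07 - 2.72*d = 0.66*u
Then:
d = 0.393382352941176 - 0.242647058823529*u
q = 28.1268382352941 - 17.3492647058824*u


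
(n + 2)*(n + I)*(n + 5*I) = n^3 + 2*n^2 + 6*I*n^2 - 5*n + 12*I*n - 10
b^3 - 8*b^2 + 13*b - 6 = (b - 6)*(b - 1)^2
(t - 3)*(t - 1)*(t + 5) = t^3 + t^2 - 17*t + 15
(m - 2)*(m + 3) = m^2 + m - 6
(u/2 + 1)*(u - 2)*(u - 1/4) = u^3/2 - u^2/8 - 2*u + 1/2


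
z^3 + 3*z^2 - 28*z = z*(z - 4)*(z + 7)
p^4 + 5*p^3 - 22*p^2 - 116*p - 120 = (p - 5)*(p + 2)^2*(p + 6)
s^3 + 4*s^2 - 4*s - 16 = (s - 2)*(s + 2)*(s + 4)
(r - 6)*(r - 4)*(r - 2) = r^3 - 12*r^2 + 44*r - 48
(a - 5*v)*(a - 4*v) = a^2 - 9*a*v + 20*v^2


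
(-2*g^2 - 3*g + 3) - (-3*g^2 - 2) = g^2 - 3*g + 5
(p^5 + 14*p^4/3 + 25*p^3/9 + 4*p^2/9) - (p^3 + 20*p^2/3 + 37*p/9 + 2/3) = p^5 + 14*p^4/3 + 16*p^3/9 - 56*p^2/9 - 37*p/9 - 2/3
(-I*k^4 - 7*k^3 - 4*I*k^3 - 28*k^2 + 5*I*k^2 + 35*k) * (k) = -I*k^5 - 7*k^4 - 4*I*k^4 - 28*k^3 + 5*I*k^3 + 35*k^2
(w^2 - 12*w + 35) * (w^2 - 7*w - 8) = w^4 - 19*w^3 + 111*w^2 - 149*w - 280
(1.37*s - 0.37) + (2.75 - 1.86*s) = 2.38 - 0.49*s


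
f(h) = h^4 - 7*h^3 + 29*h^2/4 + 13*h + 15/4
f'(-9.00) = -4734.50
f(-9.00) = 12138.00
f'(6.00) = 208.00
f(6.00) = 126.75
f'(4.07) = -6.17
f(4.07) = -20.78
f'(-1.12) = -35.20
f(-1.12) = 9.69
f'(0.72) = 14.05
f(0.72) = 14.52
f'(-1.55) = -74.82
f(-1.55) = 32.86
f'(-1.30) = -50.13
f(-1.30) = 17.34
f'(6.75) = 384.25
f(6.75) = 344.94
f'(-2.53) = -222.88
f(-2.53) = 171.60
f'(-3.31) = -410.13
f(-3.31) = 414.04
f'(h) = 4*h^3 - 21*h^2 + 29*h/2 + 13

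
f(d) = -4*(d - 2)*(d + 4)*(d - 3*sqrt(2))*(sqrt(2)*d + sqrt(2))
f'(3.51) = -73.72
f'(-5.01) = 2214.48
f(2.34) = 77.49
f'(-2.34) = -189.16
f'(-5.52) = 3180.09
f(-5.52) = -2853.27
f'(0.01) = -96.62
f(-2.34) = 359.48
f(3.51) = 211.96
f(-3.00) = 409.71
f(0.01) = -192.98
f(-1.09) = 24.41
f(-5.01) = -1486.02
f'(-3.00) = 66.34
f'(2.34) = 222.61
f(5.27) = -1104.57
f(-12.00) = -113198.93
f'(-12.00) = 39495.56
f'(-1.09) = -275.34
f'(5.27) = -1708.26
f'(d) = -4*sqrt(2)*(d - 2)*(d + 4)*(d - 3*sqrt(2)) - 4*(d - 2)*(d + 4)*(sqrt(2)*d + sqrt(2)) - 4*(d - 2)*(d - 3*sqrt(2))*(sqrt(2)*d + sqrt(2)) - 4*(d + 4)*(d - 3*sqrt(2))*(sqrt(2)*d + sqrt(2)) = -16*sqrt(2)*d^3 - 36*sqrt(2)*d^2 + 72*d^2 + 48*sqrt(2)*d + 144*d - 144 + 32*sqrt(2)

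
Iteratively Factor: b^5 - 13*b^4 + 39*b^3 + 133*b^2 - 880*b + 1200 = (b - 5)*(b^4 - 8*b^3 - b^2 + 128*b - 240) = (b - 5)*(b + 4)*(b^3 - 12*b^2 + 47*b - 60) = (b - 5)^2*(b + 4)*(b^2 - 7*b + 12) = (b - 5)^2*(b - 3)*(b + 4)*(b - 4)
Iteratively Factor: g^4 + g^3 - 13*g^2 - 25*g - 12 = (g + 1)*(g^3 - 13*g - 12) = (g + 1)^2*(g^2 - g - 12) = (g + 1)^2*(g + 3)*(g - 4)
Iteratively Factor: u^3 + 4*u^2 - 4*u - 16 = (u - 2)*(u^2 + 6*u + 8) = (u - 2)*(u + 4)*(u + 2)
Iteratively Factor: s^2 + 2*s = (s)*(s + 2)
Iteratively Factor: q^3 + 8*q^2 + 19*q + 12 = (q + 3)*(q^2 + 5*q + 4) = (q + 1)*(q + 3)*(q + 4)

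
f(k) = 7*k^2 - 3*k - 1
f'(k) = 14*k - 3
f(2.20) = 26.28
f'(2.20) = 27.80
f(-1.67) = 23.53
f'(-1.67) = -26.38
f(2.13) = 24.37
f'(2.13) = 26.82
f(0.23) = -1.32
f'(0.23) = 0.22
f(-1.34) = 15.59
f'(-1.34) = -21.76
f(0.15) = -1.29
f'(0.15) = -0.90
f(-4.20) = 135.08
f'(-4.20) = -61.80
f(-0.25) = 0.19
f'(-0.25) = -6.50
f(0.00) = -1.00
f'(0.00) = -3.00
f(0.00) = -1.00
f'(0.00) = -3.00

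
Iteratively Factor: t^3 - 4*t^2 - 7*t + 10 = (t + 2)*(t^2 - 6*t + 5) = (t - 1)*(t + 2)*(t - 5)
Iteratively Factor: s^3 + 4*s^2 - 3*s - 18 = (s + 3)*(s^2 + s - 6) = (s + 3)^2*(s - 2)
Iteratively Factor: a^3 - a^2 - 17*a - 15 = (a + 1)*(a^2 - 2*a - 15) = (a - 5)*(a + 1)*(a + 3)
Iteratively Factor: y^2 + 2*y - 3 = (y + 3)*(y - 1)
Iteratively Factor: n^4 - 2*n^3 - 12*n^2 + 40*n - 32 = (n - 2)*(n^3 - 12*n + 16) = (n - 2)*(n + 4)*(n^2 - 4*n + 4) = (n - 2)^2*(n + 4)*(n - 2)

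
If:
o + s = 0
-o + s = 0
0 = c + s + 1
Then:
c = -1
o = 0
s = 0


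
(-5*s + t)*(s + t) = -5*s^2 - 4*s*t + t^2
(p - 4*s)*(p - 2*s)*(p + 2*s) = p^3 - 4*p^2*s - 4*p*s^2 + 16*s^3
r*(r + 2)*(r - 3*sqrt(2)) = r^3 - 3*sqrt(2)*r^2 + 2*r^2 - 6*sqrt(2)*r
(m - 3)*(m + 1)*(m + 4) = m^3 + 2*m^2 - 11*m - 12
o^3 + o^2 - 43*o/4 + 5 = (o - 5/2)*(o - 1/2)*(o + 4)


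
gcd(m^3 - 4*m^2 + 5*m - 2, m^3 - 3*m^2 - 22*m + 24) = m - 1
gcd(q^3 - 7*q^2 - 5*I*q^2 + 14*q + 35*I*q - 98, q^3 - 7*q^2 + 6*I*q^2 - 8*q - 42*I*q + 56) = q^2 + q*(-7 + 2*I) - 14*I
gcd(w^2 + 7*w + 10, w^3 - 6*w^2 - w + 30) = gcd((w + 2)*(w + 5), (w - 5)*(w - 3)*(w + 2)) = w + 2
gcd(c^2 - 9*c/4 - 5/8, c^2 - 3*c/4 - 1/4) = c + 1/4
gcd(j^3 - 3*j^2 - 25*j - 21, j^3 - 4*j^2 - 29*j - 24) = j^2 + 4*j + 3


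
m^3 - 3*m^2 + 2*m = m*(m - 2)*(m - 1)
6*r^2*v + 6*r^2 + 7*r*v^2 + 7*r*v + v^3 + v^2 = (r + v)*(6*r + v)*(v + 1)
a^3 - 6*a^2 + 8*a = a*(a - 4)*(a - 2)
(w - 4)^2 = w^2 - 8*w + 16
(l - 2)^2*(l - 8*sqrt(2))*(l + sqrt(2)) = l^4 - 7*sqrt(2)*l^3 - 4*l^3 - 12*l^2 + 28*sqrt(2)*l^2 - 28*sqrt(2)*l + 64*l - 64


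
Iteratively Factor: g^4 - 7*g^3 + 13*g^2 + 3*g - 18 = (g - 3)*(g^3 - 4*g^2 + g + 6) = (g - 3)*(g - 2)*(g^2 - 2*g - 3) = (g - 3)*(g - 2)*(g + 1)*(g - 3)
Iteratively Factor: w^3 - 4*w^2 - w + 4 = (w - 4)*(w^2 - 1) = (w - 4)*(w - 1)*(w + 1)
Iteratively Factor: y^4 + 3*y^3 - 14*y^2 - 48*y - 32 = (y + 1)*(y^3 + 2*y^2 - 16*y - 32) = (y + 1)*(y + 4)*(y^2 - 2*y - 8) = (y + 1)*(y + 2)*(y + 4)*(y - 4)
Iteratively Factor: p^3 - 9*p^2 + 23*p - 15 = (p - 1)*(p^2 - 8*p + 15) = (p - 5)*(p - 1)*(p - 3)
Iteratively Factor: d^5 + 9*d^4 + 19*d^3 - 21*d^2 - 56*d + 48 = (d - 1)*(d^4 + 10*d^3 + 29*d^2 + 8*d - 48) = (d - 1)^2*(d^3 + 11*d^2 + 40*d + 48) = (d - 1)^2*(d + 4)*(d^2 + 7*d + 12) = (d - 1)^2*(d + 3)*(d + 4)*(d + 4)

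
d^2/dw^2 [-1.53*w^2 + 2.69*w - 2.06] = -3.06000000000000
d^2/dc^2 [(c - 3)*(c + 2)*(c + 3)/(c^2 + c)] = 4*(-5*c^3 - 27*c^2 - 27*c - 9)/(c^3*(c^3 + 3*c^2 + 3*c + 1))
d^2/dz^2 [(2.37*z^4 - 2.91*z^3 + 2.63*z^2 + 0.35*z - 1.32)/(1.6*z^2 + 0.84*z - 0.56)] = (12.1344*z^6 + 19.11168*z^5 - 2.70748800000001*z^4 - 32.43632*z^3 + 10.995648*z^2 - 14.238336*z - 2.249408)/(4.096*z^6 + 6.4512*z^5 - 0.913920000000001*z^4 - 3.923136*z^3 + 0.319872*z^2 + 0.790272*z - 0.175616)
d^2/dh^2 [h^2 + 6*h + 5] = 2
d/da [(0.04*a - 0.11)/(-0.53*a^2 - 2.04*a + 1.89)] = (0.0212*a^2 - 0.1166*a - 0.1488)/(0.2809*a^4 + 2.1624*a^3 + 2.1582*a^2 - 7.7112*a + 3.5721)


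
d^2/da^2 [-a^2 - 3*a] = -2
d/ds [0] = 0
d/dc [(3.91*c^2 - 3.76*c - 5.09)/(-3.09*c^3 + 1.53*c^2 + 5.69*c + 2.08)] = (12.0819*c^4 - 23.2368*c^3 - 19.1836*c^2 + 31.841*c + 21.1413)/(9.5481*c^6 - 9.4554*c^5 - 32.8233*c^4 + 4.557*c^3 + 38.7409*c^2 + 23.6704*c + 4.3264)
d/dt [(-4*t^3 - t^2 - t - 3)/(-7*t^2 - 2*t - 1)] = (28*t^4 + 16*t^3 + 7*t^2 - 40*t - 5)/(49*t^4 + 28*t^3 + 18*t^2 + 4*t + 1)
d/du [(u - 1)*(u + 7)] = 2*u + 6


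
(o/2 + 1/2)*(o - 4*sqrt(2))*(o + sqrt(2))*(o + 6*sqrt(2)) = o^4/2 + o^3/2 + 3*sqrt(2)*o^3/2 - 22*o^2 + 3*sqrt(2)*o^2/2 - 24*sqrt(2)*o - 22*o - 24*sqrt(2)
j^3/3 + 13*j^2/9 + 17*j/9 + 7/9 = (j/3 + 1/3)*(j + 1)*(j + 7/3)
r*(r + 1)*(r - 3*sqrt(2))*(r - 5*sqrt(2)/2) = r^4 - 11*sqrt(2)*r^3/2 + r^3 - 11*sqrt(2)*r^2/2 + 15*r^2 + 15*r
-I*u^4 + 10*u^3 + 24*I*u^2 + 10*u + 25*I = (u - I)*(u + 5*I)^2*(-I*u + 1)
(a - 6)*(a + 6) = a^2 - 36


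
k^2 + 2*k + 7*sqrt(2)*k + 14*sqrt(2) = (k + 2)*(k + 7*sqrt(2))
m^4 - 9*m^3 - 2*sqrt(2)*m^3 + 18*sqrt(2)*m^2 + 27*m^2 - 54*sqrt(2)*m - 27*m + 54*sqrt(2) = (m - 3)^3*(m - 2*sqrt(2))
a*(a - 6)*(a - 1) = a^3 - 7*a^2 + 6*a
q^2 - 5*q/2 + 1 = (q - 2)*(q - 1/2)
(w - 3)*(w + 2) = w^2 - w - 6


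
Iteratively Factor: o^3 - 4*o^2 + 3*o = (o - 1)*(o^2 - 3*o) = (o - 3)*(o - 1)*(o)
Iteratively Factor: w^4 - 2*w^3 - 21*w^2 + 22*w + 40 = (w - 5)*(w^3 + 3*w^2 - 6*w - 8) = (w - 5)*(w - 2)*(w^2 + 5*w + 4) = (w - 5)*(w - 2)*(w + 4)*(w + 1)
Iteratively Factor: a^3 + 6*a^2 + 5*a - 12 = (a + 4)*(a^2 + 2*a - 3) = (a + 3)*(a + 4)*(a - 1)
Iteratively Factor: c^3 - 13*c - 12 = (c + 3)*(c^2 - 3*c - 4) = (c + 1)*(c + 3)*(c - 4)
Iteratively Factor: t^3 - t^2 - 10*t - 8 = (t + 2)*(t^2 - 3*t - 4) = (t + 1)*(t + 2)*(t - 4)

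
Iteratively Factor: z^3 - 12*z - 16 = (z + 2)*(z^2 - 2*z - 8) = (z - 4)*(z + 2)*(z + 2)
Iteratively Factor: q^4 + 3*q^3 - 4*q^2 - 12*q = (q + 3)*(q^3 - 4*q) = (q + 2)*(q + 3)*(q^2 - 2*q) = (q - 2)*(q + 2)*(q + 3)*(q)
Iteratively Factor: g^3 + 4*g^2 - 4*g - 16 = (g + 4)*(g^2 - 4) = (g - 2)*(g + 4)*(g + 2)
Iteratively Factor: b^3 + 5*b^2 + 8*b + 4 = (b + 2)*(b^2 + 3*b + 2) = (b + 1)*(b + 2)*(b + 2)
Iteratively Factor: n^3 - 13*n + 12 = (n - 1)*(n^2 + n - 12) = (n - 3)*(n - 1)*(n + 4)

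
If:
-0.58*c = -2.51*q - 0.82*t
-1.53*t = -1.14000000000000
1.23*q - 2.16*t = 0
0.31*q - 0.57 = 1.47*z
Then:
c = 6.72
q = 1.31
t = 0.75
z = -0.11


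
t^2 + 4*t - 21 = (t - 3)*(t + 7)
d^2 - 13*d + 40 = (d - 8)*(d - 5)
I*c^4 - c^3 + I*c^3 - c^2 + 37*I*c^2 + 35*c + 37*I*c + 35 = (c - 5*I)*(c - I)*(c + 7*I)*(I*c + I)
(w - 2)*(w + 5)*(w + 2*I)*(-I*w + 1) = -I*w^4 + 3*w^3 - 3*I*w^3 + 9*w^2 + 12*I*w^2 - 30*w + 6*I*w - 20*I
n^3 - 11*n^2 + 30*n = n*(n - 6)*(n - 5)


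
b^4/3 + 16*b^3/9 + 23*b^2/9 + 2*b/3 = b*(b/3 + 1)*(b + 1/3)*(b + 2)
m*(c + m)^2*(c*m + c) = c^3*m^2 + c^3*m + 2*c^2*m^3 + 2*c^2*m^2 + c*m^4 + c*m^3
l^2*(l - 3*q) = l^3 - 3*l^2*q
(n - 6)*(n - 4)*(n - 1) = n^3 - 11*n^2 + 34*n - 24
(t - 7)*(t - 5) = t^2 - 12*t + 35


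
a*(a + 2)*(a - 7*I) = a^3 + 2*a^2 - 7*I*a^2 - 14*I*a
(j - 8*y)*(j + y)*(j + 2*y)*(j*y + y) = j^4*y - 5*j^3*y^2 + j^3*y - 22*j^2*y^3 - 5*j^2*y^2 - 16*j*y^4 - 22*j*y^3 - 16*y^4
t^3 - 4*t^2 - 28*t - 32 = (t - 8)*(t + 2)^2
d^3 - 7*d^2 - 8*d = d*(d - 8)*(d + 1)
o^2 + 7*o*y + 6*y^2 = (o + y)*(o + 6*y)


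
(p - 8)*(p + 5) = p^2 - 3*p - 40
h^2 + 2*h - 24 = (h - 4)*(h + 6)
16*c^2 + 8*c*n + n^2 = (4*c + n)^2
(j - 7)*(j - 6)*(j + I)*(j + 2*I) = j^4 - 13*j^3 + 3*I*j^3 + 40*j^2 - 39*I*j^2 + 26*j + 126*I*j - 84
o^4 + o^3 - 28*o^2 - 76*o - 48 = (o - 6)*(o + 1)*(o + 2)*(o + 4)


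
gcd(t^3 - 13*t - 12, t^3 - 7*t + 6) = t + 3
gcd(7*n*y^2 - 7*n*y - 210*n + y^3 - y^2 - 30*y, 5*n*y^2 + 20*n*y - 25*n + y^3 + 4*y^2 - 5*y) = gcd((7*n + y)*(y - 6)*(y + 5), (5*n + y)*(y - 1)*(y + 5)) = y + 5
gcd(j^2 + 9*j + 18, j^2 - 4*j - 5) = 1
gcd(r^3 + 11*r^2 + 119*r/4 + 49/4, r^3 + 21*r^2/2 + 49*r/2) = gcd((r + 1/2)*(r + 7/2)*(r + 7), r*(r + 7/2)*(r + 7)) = r^2 + 21*r/2 + 49/2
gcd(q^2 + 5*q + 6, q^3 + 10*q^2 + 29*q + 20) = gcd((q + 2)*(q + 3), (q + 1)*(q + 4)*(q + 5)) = 1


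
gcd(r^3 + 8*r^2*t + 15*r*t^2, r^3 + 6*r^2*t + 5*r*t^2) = r^2 + 5*r*t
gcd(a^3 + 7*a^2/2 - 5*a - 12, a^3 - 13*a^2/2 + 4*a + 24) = a + 3/2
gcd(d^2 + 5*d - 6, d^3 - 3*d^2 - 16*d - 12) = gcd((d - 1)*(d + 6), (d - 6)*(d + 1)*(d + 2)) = 1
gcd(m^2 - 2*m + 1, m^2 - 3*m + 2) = m - 1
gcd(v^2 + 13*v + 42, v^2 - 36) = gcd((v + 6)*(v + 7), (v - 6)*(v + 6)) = v + 6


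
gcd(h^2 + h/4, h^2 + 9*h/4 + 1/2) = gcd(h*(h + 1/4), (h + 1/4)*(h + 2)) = h + 1/4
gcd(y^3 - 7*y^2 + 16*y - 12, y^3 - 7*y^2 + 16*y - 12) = y^3 - 7*y^2 + 16*y - 12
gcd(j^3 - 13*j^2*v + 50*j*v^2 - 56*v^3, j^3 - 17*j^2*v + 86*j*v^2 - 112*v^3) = j^2 - 9*j*v + 14*v^2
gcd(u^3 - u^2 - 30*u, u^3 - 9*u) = u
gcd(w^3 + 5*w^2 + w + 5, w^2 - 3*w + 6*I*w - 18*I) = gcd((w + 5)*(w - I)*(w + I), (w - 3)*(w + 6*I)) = 1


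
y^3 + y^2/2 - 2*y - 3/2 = (y - 3/2)*(y + 1)^2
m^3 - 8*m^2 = m^2*(m - 8)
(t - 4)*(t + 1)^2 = t^3 - 2*t^2 - 7*t - 4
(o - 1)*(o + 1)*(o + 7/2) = o^3 + 7*o^2/2 - o - 7/2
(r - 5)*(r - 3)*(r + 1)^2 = r^4 - 6*r^3 + 22*r + 15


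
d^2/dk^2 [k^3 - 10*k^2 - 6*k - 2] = 6*k - 20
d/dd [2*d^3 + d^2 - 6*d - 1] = 6*d^2 + 2*d - 6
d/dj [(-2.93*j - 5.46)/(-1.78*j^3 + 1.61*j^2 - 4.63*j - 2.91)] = (-10.4308*j^3 - 24.4391*j^2 + 17.5812*j - 16.7535)/(3.1684*j^6 - 5.7316*j^5 + 19.0749*j^4 - 4.549*j^3 + 12.0667*j^2 + 26.9466*j + 8.4681)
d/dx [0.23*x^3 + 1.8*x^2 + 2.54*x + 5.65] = 0.69*x^2 + 3.6*x + 2.54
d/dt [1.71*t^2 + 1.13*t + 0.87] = 3.42*t + 1.13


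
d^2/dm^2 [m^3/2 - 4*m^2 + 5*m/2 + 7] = 3*m - 8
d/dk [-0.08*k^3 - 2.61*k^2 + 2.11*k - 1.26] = -0.24*k^2 - 5.22*k + 2.11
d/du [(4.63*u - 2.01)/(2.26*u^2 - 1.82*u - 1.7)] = (-10.4638*u^2 + 9.0852*u - 11.5292)/(5.1076*u^4 - 8.2264*u^3 - 4.3716*u^2 + 6.188*u + 2.89)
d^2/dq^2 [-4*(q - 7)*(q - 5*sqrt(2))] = -8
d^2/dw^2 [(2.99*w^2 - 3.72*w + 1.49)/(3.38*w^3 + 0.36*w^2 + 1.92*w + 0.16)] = (68.3179120000001*w^6 - 254.992608*w^5 + 60.6858720000001*w^4 + 49.555648*w^3 + 82.283616*w^2 + 2.630208*w + 13.25248)/(38.614472*w^9 + 12.338352*w^8 + 67.118688*w^7 + 19.547904*w^6 + 39.29472*w^5 + 10.273536*w^4 + 8.001024*w^3 + 1.79712*w^2 + 0.147456*w + 0.004096)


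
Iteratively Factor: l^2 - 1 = (l + 1)*(l - 1)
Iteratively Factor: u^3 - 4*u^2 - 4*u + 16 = (u - 4)*(u^2 - 4) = (u - 4)*(u + 2)*(u - 2)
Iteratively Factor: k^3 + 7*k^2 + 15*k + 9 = (k + 1)*(k^2 + 6*k + 9) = (k + 1)*(k + 3)*(k + 3)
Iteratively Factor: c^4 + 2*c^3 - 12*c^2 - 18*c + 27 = (c - 1)*(c^3 + 3*c^2 - 9*c - 27) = (c - 1)*(c + 3)*(c^2 - 9) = (c - 1)*(c + 3)^2*(c - 3)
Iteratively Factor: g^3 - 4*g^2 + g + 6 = (g + 1)*(g^2 - 5*g + 6) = (g - 3)*(g + 1)*(g - 2)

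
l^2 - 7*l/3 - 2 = (l - 3)*(l + 2/3)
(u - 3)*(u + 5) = u^2 + 2*u - 15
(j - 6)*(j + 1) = j^2 - 5*j - 6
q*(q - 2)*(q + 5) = q^3 + 3*q^2 - 10*q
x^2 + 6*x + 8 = (x + 2)*(x + 4)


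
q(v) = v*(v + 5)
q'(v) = 2*v + 5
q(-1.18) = -4.51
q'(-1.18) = 2.64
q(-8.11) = 25.22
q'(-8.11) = -11.22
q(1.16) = 7.15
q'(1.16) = 7.32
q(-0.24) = -1.14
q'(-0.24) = 4.52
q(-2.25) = -6.19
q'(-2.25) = 0.50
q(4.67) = 45.16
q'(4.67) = 14.34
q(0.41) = 2.22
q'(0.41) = 5.82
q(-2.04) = -6.04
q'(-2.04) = 0.92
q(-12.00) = 84.00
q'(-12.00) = -19.00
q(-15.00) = 150.00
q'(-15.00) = -25.00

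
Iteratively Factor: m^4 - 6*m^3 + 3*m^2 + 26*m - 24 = (m + 2)*(m^3 - 8*m^2 + 19*m - 12) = (m - 3)*(m + 2)*(m^2 - 5*m + 4) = (m - 4)*(m - 3)*(m + 2)*(m - 1)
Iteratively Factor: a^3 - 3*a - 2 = (a + 1)*(a^2 - a - 2) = (a - 2)*(a + 1)*(a + 1)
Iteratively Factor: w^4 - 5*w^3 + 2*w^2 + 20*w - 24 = (w + 2)*(w^3 - 7*w^2 + 16*w - 12) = (w - 3)*(w + 2)*(w^2 - 4*w + 4) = (w - 3)*(w - 2)*(w + 2)*(w - 2)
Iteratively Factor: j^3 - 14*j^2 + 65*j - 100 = (j - 4)*(j^2 - 10*j + 25) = (j - 5)*(j - 4)*(j - 5)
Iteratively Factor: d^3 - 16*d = (d - 4)*(d^2 + 4*d) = (d - 4)*(d + 4)*(d)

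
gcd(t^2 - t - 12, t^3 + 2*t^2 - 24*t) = t - 4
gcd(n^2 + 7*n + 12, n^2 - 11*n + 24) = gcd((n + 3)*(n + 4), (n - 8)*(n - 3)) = 1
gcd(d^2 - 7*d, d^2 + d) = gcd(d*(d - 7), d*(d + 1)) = d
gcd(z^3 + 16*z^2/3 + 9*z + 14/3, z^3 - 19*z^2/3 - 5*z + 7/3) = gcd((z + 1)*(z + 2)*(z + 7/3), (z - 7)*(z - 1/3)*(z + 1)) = z + 1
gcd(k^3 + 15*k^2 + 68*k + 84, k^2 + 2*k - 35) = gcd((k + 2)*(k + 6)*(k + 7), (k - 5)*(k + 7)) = k + 7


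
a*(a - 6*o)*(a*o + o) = a^3*o - 6*a^2*o^2 + a^2*o - 6*a*o^2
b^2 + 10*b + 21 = (b + 3)*(b + 7)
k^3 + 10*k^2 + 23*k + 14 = (k + 1)*(k + 2)*(k + 7)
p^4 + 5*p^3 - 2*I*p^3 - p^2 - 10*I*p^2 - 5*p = p*(p + 5)*(p - I)^2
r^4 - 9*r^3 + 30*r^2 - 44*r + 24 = (r - 3)*(r - 2)^3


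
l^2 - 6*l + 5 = (l - 5)*(l - 1)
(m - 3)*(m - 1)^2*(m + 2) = m^4 - 3*m^3 - 3*m^2 + 11*m - 6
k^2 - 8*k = k*(k - 8)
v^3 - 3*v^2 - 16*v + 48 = (v - 4)*(v - 3)*(v + 4)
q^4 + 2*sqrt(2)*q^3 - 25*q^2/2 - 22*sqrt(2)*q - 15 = (q - 5*sqrt(2)/2)*(q + sqrt(2)/2)*(q + sqrt(2))*(q + 3*sqrt(2))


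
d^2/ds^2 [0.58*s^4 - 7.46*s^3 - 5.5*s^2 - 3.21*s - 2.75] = 6.96*s^2 - 44.76*s - 11.0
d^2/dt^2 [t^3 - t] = 6*t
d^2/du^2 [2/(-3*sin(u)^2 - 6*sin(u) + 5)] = 12*(6*sin(u)^4 + 9*sin(u)^3 + 7*sin(u)^2 - 13*sin(u) - 17)/(3*sin(u)^2 + 6*sin(u) - 5)^3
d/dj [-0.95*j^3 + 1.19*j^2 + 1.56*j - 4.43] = -2.85*j^2 + 2.38*j + 1.56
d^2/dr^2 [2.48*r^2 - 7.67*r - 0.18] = 4.96000000000000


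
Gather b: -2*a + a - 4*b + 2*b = -a - 2*b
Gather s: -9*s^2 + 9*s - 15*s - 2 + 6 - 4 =-9*s^2 - 6*s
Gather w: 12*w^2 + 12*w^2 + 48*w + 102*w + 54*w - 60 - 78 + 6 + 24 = 24*w^2 + 204*w - 108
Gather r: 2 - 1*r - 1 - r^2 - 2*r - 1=-r^2 - 3*r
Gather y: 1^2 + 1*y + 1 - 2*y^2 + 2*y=-2*y^2 + 3*y + 2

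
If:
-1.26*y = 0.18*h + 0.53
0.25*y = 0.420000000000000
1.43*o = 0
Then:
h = -14.70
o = 0.00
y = 1.68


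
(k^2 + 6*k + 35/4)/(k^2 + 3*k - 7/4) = (2*k + 5)/(2*k - 1)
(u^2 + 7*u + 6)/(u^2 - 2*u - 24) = (u^2 + 7*u + 6)/(u^2 - 2*u - 24)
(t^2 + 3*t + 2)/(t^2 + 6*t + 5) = (t + 2)/(t + 5)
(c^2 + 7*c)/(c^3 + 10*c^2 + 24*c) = (c + 7)/(c^2 + 10*c + 24)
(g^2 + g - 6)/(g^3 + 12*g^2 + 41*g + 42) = (g - 2)/(g^2 + 9*g + 14)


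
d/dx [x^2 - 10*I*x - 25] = 2*x - 10*I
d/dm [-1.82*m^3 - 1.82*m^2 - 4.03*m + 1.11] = -5.46*m^2 - 3.64*m - 4.03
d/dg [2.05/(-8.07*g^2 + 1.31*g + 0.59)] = (33.087*g - 2.6855)/(-8.07*g^2 + 1.31*g + 0.59)^2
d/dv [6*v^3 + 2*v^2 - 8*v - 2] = 18*v^2 + 4*v - 8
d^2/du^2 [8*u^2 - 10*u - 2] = 16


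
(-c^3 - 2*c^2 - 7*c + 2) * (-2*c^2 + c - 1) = 2*c^5 + 3*c^4 + 13*c^3 - 9*c^2 + 9*c - 2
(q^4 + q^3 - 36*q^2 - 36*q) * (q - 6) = q^5 - 5*q^4 - 42*q^3 + 180*q^2 + 216*q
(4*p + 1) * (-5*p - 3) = -20*p^2 - 17*p - 3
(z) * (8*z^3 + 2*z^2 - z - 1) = 8*z^4 + 2*z^3 - z^2 - z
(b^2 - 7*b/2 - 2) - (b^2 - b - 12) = 10 - 5*b/2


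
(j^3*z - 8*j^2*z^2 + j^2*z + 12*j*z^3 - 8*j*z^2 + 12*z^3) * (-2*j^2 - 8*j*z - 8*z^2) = -2*j^5*z + 8*j^4*z^2 - 2*j^4*z + 32*j^3*z^3 + 8*j^3*z^2 - 32*j^2*z^4 + 32*j^2*z^3 - 96*j*z^5 - 32*j*z^4 - 96*z^5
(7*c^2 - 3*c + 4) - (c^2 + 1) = 6*c^2 - 3*c + 3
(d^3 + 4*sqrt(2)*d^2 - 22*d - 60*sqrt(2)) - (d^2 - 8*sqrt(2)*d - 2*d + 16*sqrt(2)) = d^3 - d^2 + 4*sqrt(2)*d^2 - 20*d + 8*sqrt(2)*d - 76*sqrt(2)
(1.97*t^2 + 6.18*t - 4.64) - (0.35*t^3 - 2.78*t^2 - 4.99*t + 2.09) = -0.35*t^3 + 4.75*t^2 + 11.17*t - 6.73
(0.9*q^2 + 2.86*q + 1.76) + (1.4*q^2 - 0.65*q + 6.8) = 2.3*q^2 + 2.21*q + 8.56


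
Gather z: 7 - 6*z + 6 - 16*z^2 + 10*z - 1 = -16*z^2 + 4*z + 12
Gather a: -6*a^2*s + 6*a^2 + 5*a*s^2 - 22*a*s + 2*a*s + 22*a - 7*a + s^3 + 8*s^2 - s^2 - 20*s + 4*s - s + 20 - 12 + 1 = a^2*(6 - 6*s) + a*(5*s^2 - 20*s + 15) + s^3 + 7*s^2 - 17*s + 9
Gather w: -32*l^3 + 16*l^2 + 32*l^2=-32*l^3 + 48*l^2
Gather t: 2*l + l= 3*l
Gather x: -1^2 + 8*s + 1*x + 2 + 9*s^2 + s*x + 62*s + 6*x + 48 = 9*s^2 + 70*s + x*(s + 7) + 49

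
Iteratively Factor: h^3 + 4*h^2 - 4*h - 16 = (h + 2)*(h^2 + 2*h - 8) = (h - 2)*(h + 2)*(h + 4)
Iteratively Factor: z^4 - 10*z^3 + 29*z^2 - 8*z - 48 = (z - 4)*(z^3 - 6*z^2 + 5*z + 12) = (z - 4)*(z + 1)*(z^2 - 7*z + 12) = (z - 4)*(z - 3)*(z + 1)*(z - 4)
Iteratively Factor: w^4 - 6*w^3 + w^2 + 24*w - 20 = (w - 2)*(w^3 - 4*w^2 - 7*w + 10) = (w - 2)*(w - 1)*(w^2 - 3*w - 10) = (w - 2)*(w - 1)*(w + 2)*(w - 5)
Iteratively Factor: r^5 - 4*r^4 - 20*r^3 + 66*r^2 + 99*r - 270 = (r - 2)*(r^4 - 2*r^3 - 24*r^2 + 18*r + 135) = (r - 2)*(r + 3)*(r^3 - 5*r^2 - 9*r + 45) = (r - 2)*(r + 3)^2*(r^2 - 8*r + 15) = (r - 5)*(r - 2)*(r + 3)^2*(r - 3)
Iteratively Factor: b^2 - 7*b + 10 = (b - 2)*(b - 5)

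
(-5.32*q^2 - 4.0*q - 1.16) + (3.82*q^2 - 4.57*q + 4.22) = -1.5*q^2 - 8.57*q + 3.06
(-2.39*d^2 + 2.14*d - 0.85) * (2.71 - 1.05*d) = 2.5095*d^3 - 8.7239*d^2 + 6.6919*d - 2.3035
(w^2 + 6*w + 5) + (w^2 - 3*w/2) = 2*w^2 + 9*w/2 + 5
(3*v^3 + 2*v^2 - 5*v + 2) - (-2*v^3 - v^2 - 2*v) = 5*v^3 + 3*v^2 - 3*v + 2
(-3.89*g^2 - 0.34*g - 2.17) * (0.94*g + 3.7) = -3.6566*g^3 - 14.7126*g^2 - 3.2978*g - 8.029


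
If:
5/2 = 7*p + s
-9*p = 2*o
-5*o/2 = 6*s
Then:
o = -90/71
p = 20/71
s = 75/142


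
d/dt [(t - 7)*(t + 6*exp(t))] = t + (t - 7)*(6*exp(t) + 1) + 6*exp(t)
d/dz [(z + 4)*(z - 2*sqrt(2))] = 2*z - 2*sqrt(2) + 4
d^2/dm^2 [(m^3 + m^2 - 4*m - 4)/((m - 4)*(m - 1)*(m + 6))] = 4*(33*m^5 - 51*m^4 + 185*m^3 - 534*m^2 + 1308*m - 2264)/(m^9 + 3*m^8 - 75*m^7 - 83*m^6 + 2094*m^5 - 1644*m^4 - 19592*m^3 + 50400*m^2 - 44928*m + 13824)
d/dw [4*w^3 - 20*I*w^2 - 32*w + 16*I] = 12*w^2 - 40*I*w - 32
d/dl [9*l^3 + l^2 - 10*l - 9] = 27*l^2 + 2*l - 10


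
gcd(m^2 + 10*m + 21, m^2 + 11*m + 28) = m + 7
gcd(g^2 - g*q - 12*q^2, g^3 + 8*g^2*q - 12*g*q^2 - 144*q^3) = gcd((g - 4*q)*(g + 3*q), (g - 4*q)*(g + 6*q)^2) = -g + 4*q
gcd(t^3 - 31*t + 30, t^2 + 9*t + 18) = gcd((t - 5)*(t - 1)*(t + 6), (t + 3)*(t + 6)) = t + 6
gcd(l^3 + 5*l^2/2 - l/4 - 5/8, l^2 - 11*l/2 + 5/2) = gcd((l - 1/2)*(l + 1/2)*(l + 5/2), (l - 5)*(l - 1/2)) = l - 1/2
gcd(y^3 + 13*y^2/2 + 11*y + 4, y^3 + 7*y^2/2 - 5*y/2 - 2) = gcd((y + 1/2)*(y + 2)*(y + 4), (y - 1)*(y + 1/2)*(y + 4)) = y^2 + 9*y/2 + 2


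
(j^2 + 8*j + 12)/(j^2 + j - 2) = (j + 6)/(j - 1)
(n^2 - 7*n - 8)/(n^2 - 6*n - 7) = (n - 8)/(n - 7)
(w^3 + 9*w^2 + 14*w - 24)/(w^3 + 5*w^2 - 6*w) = (w + 4)/w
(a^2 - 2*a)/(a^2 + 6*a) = (a - 2)/(a + 6)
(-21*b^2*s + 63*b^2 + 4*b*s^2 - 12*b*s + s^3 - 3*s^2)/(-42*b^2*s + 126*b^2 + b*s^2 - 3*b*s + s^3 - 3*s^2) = (-3*b + s)/(-6*b + s)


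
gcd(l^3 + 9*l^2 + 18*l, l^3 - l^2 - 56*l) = l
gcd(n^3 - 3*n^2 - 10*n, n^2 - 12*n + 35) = n - 5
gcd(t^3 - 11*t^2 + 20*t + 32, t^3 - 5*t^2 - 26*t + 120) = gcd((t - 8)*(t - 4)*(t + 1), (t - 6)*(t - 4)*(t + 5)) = t - 4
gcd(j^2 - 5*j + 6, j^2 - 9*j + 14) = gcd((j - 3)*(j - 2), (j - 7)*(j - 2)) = j - 2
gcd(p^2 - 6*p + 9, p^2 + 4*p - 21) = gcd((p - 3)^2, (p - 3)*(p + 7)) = p - 3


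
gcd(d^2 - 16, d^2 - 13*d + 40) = 1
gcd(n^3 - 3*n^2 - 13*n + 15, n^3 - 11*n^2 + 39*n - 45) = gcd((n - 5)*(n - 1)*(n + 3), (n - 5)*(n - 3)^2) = n - 5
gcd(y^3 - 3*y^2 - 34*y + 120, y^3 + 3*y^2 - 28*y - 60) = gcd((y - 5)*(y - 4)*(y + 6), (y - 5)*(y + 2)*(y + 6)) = y^2 + y - 30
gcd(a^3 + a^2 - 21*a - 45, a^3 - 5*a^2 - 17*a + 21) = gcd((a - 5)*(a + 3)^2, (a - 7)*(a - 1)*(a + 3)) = a + 3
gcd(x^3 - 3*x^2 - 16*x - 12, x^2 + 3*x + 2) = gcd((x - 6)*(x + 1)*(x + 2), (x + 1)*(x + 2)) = x^2 + 3*x + 2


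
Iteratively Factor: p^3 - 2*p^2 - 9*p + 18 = (p - 3)*(p^2 + p - 6) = (p - 3)*(p + 3)*(p - 2)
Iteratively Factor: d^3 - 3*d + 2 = (d - 1)*(d^2 + d - 2) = (d - 1)^2*(d + 2)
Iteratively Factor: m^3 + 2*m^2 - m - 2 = (m - 1)*(m^2 + 3*m + 2) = (m - 1)*(m + 1)*(m + 2)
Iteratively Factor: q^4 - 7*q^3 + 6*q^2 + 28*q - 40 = (q + 2)*(q^3 - 9*q^2 + 24*q - 20) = (q - 5)*(q + 2)*(q^2 - 4*q + 4) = (q - 5)*(q - 2)*(q + 2)*(q - 2)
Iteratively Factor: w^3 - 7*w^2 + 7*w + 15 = (w - 5)*(w^2 - 2*w - 3) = (w - 5)*(w - 3)*(w + 1)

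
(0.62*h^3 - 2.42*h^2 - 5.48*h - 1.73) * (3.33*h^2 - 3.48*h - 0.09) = 2.0646*h^5 - 10.2162*h^4 - 9.8826*h^3 + 13.5273*h^2 + 6.5136*h + 0.1557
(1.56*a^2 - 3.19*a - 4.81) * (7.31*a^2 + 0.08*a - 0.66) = 11.4036*a^4 - 23.1941*a^3 - 36.4459*a^2 + 1.7206*a + 3.1746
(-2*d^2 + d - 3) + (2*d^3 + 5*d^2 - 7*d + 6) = 2*d^3 + 3*d^2 - 6*d + 3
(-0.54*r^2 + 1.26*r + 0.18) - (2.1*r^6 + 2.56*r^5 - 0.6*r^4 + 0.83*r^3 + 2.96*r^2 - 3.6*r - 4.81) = -2.1*r^6 - 2.56*r^5 + 0.6*r^4 - 0.83*r^3 - 3.5*r^2 + 4.86*r + 4.99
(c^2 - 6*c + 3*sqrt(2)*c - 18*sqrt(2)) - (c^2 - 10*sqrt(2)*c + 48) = -6*c + 13*sqrt(2)*c - 48 - 18*sqrt(2)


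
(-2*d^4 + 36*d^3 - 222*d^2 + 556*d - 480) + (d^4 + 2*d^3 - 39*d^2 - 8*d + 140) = -d^4 + 38*d^3 - 261*d^2 + 548*d - 340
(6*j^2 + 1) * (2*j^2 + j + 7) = 12*j^4 + 6*j^3 + 44*j^2 + j + 7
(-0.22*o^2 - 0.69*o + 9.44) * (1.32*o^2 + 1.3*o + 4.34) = -0.2904*o^4 - 1.1968*o^3 + 10.609*o^2 + 9.2774*o + 40.9696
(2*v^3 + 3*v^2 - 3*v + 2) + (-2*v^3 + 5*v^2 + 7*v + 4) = 8*v^2 + 4*v + 6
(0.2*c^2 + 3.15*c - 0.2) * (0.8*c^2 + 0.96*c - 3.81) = 0.16*c^4 + 2.712*c^3 + 2.102*c^2 - 12.1935*c + 0.762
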